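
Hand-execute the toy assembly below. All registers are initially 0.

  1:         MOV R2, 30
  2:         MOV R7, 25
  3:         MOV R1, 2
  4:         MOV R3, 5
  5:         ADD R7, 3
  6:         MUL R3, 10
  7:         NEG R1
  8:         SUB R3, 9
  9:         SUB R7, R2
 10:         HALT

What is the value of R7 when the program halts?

-2

after MOV R2, 30: R2=30
after MOV R7, 25: R7=25
after MOV R1, 2: R1=2
after MOV R3, 5: R3=5
after ADD R7, 3: R7=25+3=28
after MUL R3, 10: R3=5*10=50
after NEG R1: R1=-(2)=-2
after SUB R3, 9: R3=50-9=41
after SUB R7, R2: R7=28-30=-2
halt.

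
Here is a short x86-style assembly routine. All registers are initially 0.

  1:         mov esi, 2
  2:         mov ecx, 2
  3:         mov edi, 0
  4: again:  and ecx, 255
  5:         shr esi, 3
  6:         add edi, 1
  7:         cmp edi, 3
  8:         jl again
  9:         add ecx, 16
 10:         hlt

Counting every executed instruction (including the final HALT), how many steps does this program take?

20

esi=2
ecx=2
edi=0
ecx=2&255=2
esi=2>>3=0
edi=0+1=1
cmp edi, 3  (cmp 1,3)
jl again: taken
ecx=2&255=2
esi=0>>3=0
edi=1+1=2
cmp edi, 3  (cmp 2,3)
jl again: taken
ecx=2&255=2
esi=0>>3=0
edi=2+1=3
cmp edi, 3  (cmp 3,3)
jl again: not taken
ecx=2+16=18
halt.
Total executed instructions: 20.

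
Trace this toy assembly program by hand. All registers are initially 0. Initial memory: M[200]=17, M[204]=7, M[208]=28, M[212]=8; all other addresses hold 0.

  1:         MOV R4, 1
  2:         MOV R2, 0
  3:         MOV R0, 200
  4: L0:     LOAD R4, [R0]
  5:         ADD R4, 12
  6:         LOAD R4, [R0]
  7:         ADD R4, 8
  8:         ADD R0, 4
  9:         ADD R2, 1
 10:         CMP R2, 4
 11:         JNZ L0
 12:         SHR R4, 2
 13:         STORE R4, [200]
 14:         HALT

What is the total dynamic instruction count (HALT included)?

MOV R4, 1 → R4=1
MOV R2, 0 → R2=0
MOV R0, 200 → R0=200
LOAD R4, [R0] → R4=M[200]=17
ADD R4, 12 → R4=17+12=29
LOAD R4, [R0] → R4=M[200]=17
ADD R4, 8 → R4=17+8=25
ADD R0, 4 → R0=200+4=204
ADD R2, 1 → R2=0+1=1
CMP R2, 4  (cmp 1,4)
JNZ L0: taken
LOAD R4, [R0] → R4=M[204]=7
ADD R4, 12 → R4=7+12=19
LOAD R4, [R0] → R4=M[204]=7
ADD R4, 8 → R4=7+8=15
ADD R0, 4 → R0=204+4=208
ADD R2, 1 → R2=1+1=2
CMP R2, 4  (cmp 2,4)
JNZ L0: taken
LOAD R4, [R0] → R4=M[208]=28
ADD R4, 12 → R4=28+12=40
LOAD R4, [R0] → R4=M[208]=28
ADD R4, 8 → R4=28+8=36
ADD R0, 4 → R0=208+4=212
ADD R2, 1 → R2=2+1=3
CMP R2, 4  (cmp 3,4)
JNZ L0: taken
LOAD R4, [R0] → R4=M[212]=8
ADD R4, 12 → R4=8+12=20
LOAD R4, [R0] → R4=M[212]=8
ADD R4, 8 → R4=8+8=16
ADD R0, 4 → R0=212+4=216
ADD R2, 1 → R2=3+1=4
CMP R2, 4  (cmp 4,4)
JNZ L0: not taken
SHR R4, 2 → R4=16>>2=4
STORE R4, [200] → M[200]=4
halt.
Total executed instructions: 38.

38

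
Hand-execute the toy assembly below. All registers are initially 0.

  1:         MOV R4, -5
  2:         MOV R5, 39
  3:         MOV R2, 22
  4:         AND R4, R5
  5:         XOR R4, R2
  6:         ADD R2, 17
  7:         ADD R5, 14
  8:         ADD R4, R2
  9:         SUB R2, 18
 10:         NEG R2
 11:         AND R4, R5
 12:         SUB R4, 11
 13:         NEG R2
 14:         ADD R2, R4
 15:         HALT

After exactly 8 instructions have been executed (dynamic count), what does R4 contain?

after MOV R4, -5: R4=-5
after MOV R5, 39: R5=39
after MOV R2, 22: R2=22
after AND R4, R5: R4=(-5)&39=35
after XOR R4, R2: R4=35^22=53
after ADD R2, 17: R2=22+17=39
after ADD R5, 14: R5=39+14=53
after ADD R4, R2: R4=53+39=92
After step 8: R4 = 92.

92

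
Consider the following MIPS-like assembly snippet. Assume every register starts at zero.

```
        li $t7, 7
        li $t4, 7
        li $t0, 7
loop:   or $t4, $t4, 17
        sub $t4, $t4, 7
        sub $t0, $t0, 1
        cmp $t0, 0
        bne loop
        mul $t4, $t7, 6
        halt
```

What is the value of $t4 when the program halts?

$t7=7
$t4=7
$t0=7
$t4=7|17=23
$t4=23-7=16
$t0=7-1=6
cmp $t0, 0  (cmp 6,0)
bne loop: taken
$t4=16|17=17
$t4=17-7=10
$t0=6-1=5
cmp $t0, 0  (cmp 5,0)
bne loop: taken
$t4=10|17=27
$t4=27-7=20
$t0=5-1=4
cmp $t0, 0  (cmp 4,0)
bne loop: taken
$t4=20|17=21
$t4=21-7=14
$t0=4-1=3
cmp $t0, 0  (cmp 3,0)
bne loop: taken
$t4=14|17=31
$t4=31-7=24
$t0=3-1=2
cmp $t0, 0  (cmp 2,0)
bne loop: taken
$t4=24|17=25
$t4=25-7=18
$t0=2-1=1
cmp $t0, 0  (cmp 1,0)
bne loop: taken
$t4=18|17=19
$t4=19-7=12
$t0=1-1=0
cmp $t0, 0  (cmp 0,0)
bne loop: not taken
$t4=7*6=42
halt.

42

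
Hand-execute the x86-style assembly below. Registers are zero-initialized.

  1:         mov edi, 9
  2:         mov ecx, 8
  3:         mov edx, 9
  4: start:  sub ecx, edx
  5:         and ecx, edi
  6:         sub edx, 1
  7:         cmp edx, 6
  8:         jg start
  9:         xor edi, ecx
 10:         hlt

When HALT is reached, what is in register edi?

mov edi, 9 → edi=9
mov ecx, 8 → ecx=8
mov edx, 9 → edx=9
sub ecx, edx → ecx=8-9=-1
and ecx, edi → ecx=(-1)&9=9
sub edx, 1 → edx=9-1=8
cmp edx, 6  (cmp 8,6)
jg start: taken
sub ecx, edx → ecx=9-8=1
and ecx, edi → ecx=1&9=1
sub edx, 1 → edx=8-1=7
cmp edx, 6  (cmp 7,6)
jg start: taken
sub ecx, edx → ecx=1-7=-6
and ecx, edi → ecx=(-6)&9=8
sub edx, 1 → edx=7-1=6
cmp edx, 6  (cmp 6,6)
jg start: not taken
xor edi, ecx → edi=9^8=1
halt.

1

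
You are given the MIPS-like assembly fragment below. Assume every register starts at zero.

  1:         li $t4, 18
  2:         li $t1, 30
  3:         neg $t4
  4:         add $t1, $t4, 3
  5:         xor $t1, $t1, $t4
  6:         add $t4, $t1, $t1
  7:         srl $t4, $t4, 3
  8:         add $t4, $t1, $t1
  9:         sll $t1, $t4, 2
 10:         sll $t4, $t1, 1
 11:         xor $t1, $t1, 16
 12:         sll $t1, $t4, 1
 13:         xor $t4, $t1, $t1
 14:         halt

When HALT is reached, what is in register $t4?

0

$t4=18
$t1=30
$t4=-(18)=-18
$t1=(-18)+3=-15
$t1=(-15)^(-18)=31
$t4=31+31=62
$t4=62>>3=7
$t4=31+31=62
$t1=62<<2=248
$t4=248<<1=496
$t1=248^16=232
$t1=496<<1=992
$t4=992^992=0
halt.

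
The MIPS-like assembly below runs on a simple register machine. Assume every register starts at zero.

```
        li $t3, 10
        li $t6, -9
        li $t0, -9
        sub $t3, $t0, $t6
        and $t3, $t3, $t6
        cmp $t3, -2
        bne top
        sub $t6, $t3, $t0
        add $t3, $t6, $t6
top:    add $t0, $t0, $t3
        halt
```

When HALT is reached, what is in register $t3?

$t3=10
$t6=-9
$t0=-9
$t3=(-9)-(-9)=0
$t3=0&(-9)=0
cmp $t3, -2  (cmp 0,-2)
bne top: taken
$t0=(-9)+0=-9
halt.

0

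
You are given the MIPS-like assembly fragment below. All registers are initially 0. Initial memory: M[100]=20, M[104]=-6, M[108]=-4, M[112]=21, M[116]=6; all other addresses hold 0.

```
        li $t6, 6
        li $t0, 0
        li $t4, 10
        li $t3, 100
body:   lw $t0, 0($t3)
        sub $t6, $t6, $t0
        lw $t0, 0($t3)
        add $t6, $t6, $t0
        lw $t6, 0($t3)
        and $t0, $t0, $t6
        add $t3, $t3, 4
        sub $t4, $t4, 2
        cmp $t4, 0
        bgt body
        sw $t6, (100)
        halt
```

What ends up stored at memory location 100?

after li $t6, 6: $t6=6
after li $t0, 0: $t0=0
after li $t4, 10: $t4=10
after li $t3, 100: $t3=100
after lw $t0, 0($t3): $t0=M[100]=20
after sub $t6, $t6, $t0: $t6=6-20=-14
after lw $t0, 0($t3): $t0=M[100]=20
after add $t6, $t6, $t0: $t6=(-14)+20=6
after lw $t6, 0($t3): $t6=M[100]=20
after and $t0, $t0, $t6: $t0=20&20=20
after add $t3, $t3, 4: $t3=100+4=104
after sub $t4, $t4, 2: $t4=10-2=8
cmp $t4, 0  (cmp 8,0)
bgt body: taken
after lw $t0, 0($t3): $t0=M[104]=-6
after sub $t6, $t6, $t0: $t6=20-(-6)=26
after lw $t0, 0($t3): $t0=M[104]=-6
after add $t6, $t6, $t0: $t6=26+(-6)=20
after lw $t6, 0($t3): $t6=M[104]=-6
after and $t0, $t0, $t6: $t0=(-6)&(-6)=-6
after add $t3, $t3, 4: $t3=104+4=108
after sub $t4, $t4, 2: $t4=8-2=6
cmp $t4, 0  (cmp 6,0)
bgt body: taken
after lw $t0, 0($t3): $t0=M[108]=-4
after sub $t6, $t6, $t0: $t6=(-6)-(-4)=-2
after lw $t0, 0($t3): $t0=M[108]=-4
after add $t6, $t6, $t0: $t6=(-2)+(-4)=-6
after lw $t6, 0($t3): $t6=M[108]=-4
after and $t0, $t0, $t6: $t0=(-4)&(-4)=-4
after add $t3, $t3, 4: $t3=108+4=112
after sub $t4, $t4, 2: $t4=6-2=4
cmp $t4, 0  (cmp 4,0)
bgt body: taken
after lw $t0, 0($t3): $t0=M[112]=21
after sub $t6, $t6, $t0: $t6=(-4)-21=-25
after lw $t0, 0($t3): $t0=M[112]=21
after add $t6, $t6, $t0: $t6=(-25)+21=-4
after lw $t6, 0($t3): $t6=M[112]=21
after and $t0, $t0, $t6: $t0=21&21=21
after add $t3, $t3, 4: $t3=112+4=116
after sub $t4, $t4, 2: $t4=4-2=2
cmp $t4, 0  (cmp 2,0)
bgt body: taken
after lw $t0, 0($t3): $t0=M[116]=6
after sub $t6, $t6, $t0: $t6=21-6=15
after lw $t0, 0($t3): $t0=M[116]=6
after add $t6, $t6, $t0: $t6=15+6=21
after lw $t6, 0($t3): $t6=M[116]=6
after and $t0, $t0, $t6: $t0=6&6=6
after add $t3, $t3, 4: $t3=116+4=120
after sub $t4, $t4, 2: $t4=2-2=0
cmp $t4, 0  (cmp 0,0)
bgt body: not taken
sw $t6, (100) → M[100]=6
halt.

6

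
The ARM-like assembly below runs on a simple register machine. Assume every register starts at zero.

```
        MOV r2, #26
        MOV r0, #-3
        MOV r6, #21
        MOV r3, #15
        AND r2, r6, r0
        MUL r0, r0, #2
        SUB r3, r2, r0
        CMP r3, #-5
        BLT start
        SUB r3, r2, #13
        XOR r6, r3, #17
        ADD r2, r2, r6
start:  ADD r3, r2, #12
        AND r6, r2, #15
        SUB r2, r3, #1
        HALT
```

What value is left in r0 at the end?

-6

MOV r2, #26 → r2=26
MOV r0, #-3 → r0=-3
MOV r6, #21 → r6=21
MOV r3, #15 → r3=15
AND r2, r6, r0 → r2=21&(-3)=21
MUL r0, r0, #2 → r0=(-3)*2=-6
SUB r3, r2, r0 → r3=21-(-6)=27
CMP r3, #-5  (cmp 27,-5)
BLT start: not taken
SUB r3, r2, #13 → r3=21-13=8
XOR r6, r3, #17 → r6=8^17=25
ADD r2, r2, r6 → r2=21+25=46
ADD r3, r2, #12 → r3=46+12=58
AND r6, r2, #15 → r6=46&15=14
SUB r2, r3, #1 → r2=58-1=57
halt.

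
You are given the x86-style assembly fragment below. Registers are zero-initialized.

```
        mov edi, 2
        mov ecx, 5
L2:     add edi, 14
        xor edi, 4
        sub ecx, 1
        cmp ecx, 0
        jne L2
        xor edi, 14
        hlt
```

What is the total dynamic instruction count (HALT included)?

29

after mov edi, 2: edi=2
after mov ecx, 5: ecx=5
after add edi, 14: edi=2+14=16
after xor edi, 4: edi=16^4=20
after sub ecx, 1: ecx=5-1=4
cmp ecx, 0  (cmp 4,0)
jne L2: taken
after add edi, 14: edi=20+14=34
after xor edi, 4: edi=34^4=38
after sub ecx, 1: ecx=4-1=3
cmp ecx, 0  (cmp 3,0)
jne L2: taken
after add edi, 14: edi=38+14=52
after xor edi, 4: edi=52^4=48
after sub ecx, 1: ecx=3-1=2
cmp ecx, 0  (cmp 2,0)
jne L2: taken
after add edi, 14: edi=48+14=62
after xor edi, 4: edi=62^4=58
after sub ecx, 1: ecx=2-1=1
cmp ecx, 0  (cmp 1,0)
jne L2: taken
after add edi, 14: edi=58+14=72
after xor edi, 4: edi=72^4=76
after sub ecx, 1: ecx=1-1=0
cmp ecx, 0  (cmp 0,0)
jne L2: not taken
after xor edi, 14: edi=76^14=66
halt.
Total executed instructions: 29.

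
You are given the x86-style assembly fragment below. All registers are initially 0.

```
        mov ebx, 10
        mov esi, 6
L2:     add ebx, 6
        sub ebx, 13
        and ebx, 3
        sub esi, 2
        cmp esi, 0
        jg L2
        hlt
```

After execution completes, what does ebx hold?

1

mov ebx, 10 → ebx=10
mov esi, 6 → esi=6
add ebx, 6 → ebx=10+6=16
sub ebx, 13 → ebx=16-13=3
and ebx, 3 → ebx=3&3=3
sub esi, 2 → esi=6-2=4
cmp esi, 0  (cmp 4,0)
jg L2: taken
add ebx, 6 → ebx=3+6=9
sub ebx, 13 → ebx=9-13=-4
and ebx, 3 → ebx=(-4)&3=0
sub esi, 2 → esi=4-2=2
cmp esi, 0  (cmp 2,0)
jg L2: taken
add ebx, 6 → ebx=0+6=6
sub ebx, 13 → ebx=6-13=-7
and ebx, 3 → ebx=(-7)&3=1
sub esi, 2 → esi=2-2=0
cmp esi, 0  (cmp 0,0)
jg L2: not taken
halt.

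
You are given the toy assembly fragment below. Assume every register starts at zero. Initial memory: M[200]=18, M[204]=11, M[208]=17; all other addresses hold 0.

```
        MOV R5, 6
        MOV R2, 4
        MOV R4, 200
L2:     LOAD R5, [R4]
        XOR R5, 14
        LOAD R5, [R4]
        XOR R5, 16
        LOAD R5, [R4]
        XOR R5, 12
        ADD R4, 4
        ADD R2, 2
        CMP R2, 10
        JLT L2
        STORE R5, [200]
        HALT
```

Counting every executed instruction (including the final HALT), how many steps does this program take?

after MOV R5, 6: R5=6
after MOV R2, 4: R2=4
after MOV R4, 200: R4=200
after LOAD R5, [R4]: R5=M[200]=18
after XOR R5, 14: R5=18^14=28
after LOAD R5, [R4]: R5=M[200]=18
after XOR R5, 16: R5=18^16=2
after LOAD R5, [R4]: R5=M[200]=18
after XOR R5, 12: R5=18^12=30
after ADD R4, 4: R4=200+4=204
after ADD R2, 2: R2=4+2=6
CMP R2, 10  (cmp 6,10)
JLT L2: taken
after LOAD R5, [R4]: R5=M[204]=11
after XOR R5, 14: R5=11^14=5
after LOAD R5, [R4]: R5=M[204]=11
after XOR R5, 16: R5=11^16=27
after LOAD R5, [R4]: R5=M[204]=11
after XOR R5, 12: R5=11^12=7
after ADD R4, 4: R4=204+4=208
after ADD R2, 2: R2=6+2=8
CMP R2, 10  (cmp 8,10)
JLT L2: taken
after LOAD R5, [R4]: R5=M[208]=17
after XOR R5, 14: R5=17^14=31
after LOAD R5, [R4]: R5=M[208]=17
after XOR R5, 16: R5=17^16=1
after LOAD R5, [R4]: R5=M[208]=17
after XOR R5, 12: R5=17^12=29
after ADD R4, 4: R4=208+4=212
after ADD R2, 2: R2=8+2=10
CMP R2, 10  (cmp 10,10)
JLT L2: not taken
STORE R5, [200] → M[200]=29
halt.
Total executed instructions: 35.

35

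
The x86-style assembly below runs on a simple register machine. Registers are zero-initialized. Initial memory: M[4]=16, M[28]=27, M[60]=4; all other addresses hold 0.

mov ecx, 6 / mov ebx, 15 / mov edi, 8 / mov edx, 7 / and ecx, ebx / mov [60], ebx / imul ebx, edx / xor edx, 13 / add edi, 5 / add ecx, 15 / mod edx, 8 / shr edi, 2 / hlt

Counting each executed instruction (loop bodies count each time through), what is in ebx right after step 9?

105

ecx=6
ebx=15
edi=8
edx=7
ecx=6&15=6
mov [60], ebx → M[60]=15
ebx=15*7=105
edx=7^13=10
edi=8+5=13
After step 9: ebx = 105.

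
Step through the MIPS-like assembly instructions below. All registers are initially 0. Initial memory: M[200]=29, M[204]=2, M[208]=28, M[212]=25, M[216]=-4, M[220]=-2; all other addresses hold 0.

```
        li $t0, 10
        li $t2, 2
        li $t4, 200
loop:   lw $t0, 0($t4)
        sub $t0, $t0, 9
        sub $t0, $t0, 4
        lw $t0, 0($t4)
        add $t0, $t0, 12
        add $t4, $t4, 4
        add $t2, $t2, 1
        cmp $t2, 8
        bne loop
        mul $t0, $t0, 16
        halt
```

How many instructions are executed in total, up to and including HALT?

59

after li $t0, 10: $t0=10
after li $t2, 2: $t2=2
after li $t4, 200: $t4=200
after lw $t0, 0($t4): $t0=M[200]=29
after sub $t0, $t0, 9: $t0=29-9=20
after sub $t0, $t0, 4: $t0=20-4=16
after lw $t0, 0($t4): $t0=M[200]=29
after add $t0, $t0, 12: $t0=29+12=41
after add $t4, $t4, 4: $t4=200+4=204
after add $t2, $t2, 1: $t2=2+1=3
cmp $t2, 8  (cmp 3,8)
bne loop: taken
after lw $t0, 0($t4): $t0=M[204]=2
after sub $t0, $t0, 9: $t0=2-9=-7
after sub $t0, $t0, 4: $t0=(-7)-4=-11
after lw $t0, 0($t4): $t0=M[204]=2
after add $t0, $t0, 12: $t0=2+12=14
after add $t4, $t4, 4: $t4=204+4=208
after add $t2, $t2, 1: $t2=3+1=4
cmp $t2, 8  (cmp 4,8)
bne loop: taken
after lw $t0, 0($t4): $t0=M[208]=28
after sub $t0, $t0, 9: $t0=28-9=19
after sub $t0, $t0, 4: $t0=19-4=15
after lw $t0, 0($t4): $t0=M[208]=28
after add $t0, $t0, 12: $t0=28+12=40
after add $t4, $t4, 4: $t4=208+4=212
after add $t2, $t2, 1: $t2=4+1=5
cmp $t2, 8  (cmp 5,8)
bne loop: taken
after lw $t0, 0($t4): $t0=M[212]=25
after sub $t0, $t0, 9: $t0=25-9=16
after sub $t0, $t0, 4: $t0=16-4=12
after lw $t0, 0($t4): $t0=M[212]=25
after add $t0, $t0, 12: $t0=25+12=37
after add $t4, $t4, 4: $t4=212+4=216
after add $t2, $t2, 1: $t2=5+1=6
cmp $t2, 8  (cmp 6,8)
bne loop: taken
after lw $t0, 0($t4): $t0=M[216]=-4
after sub $t0, $t0, 9: $t0=(-4)-9=-13
after sub $t0, $t0, 4: $t0=(-13)-4=-17
after lw $t0, 0($t4): $t0=M[216]=-4
after add $t0, $t0, 12: $t0=(-4)+12=8
after add $t4, $t4, 4: $t4=216+4=220
after add $t2, $t2, 1: $t2=6+1=7
cmp $t2, 8  (cmp 7,8)
bne loop: taken
after lw $t0, 0($t4): $t0=M[220]=-2
after sub $t0, $t0, 9: $t0=(-2)-9=-11
after sub $t0, $t0, 4: $t0=(-11)-4=-15
after lw $t0, 0($t4): $t0=M[220]=-2
after add $t0, $t0, 12: $t0=(-2)+12=10
after add $t4, $t4, 4: $t4=220+4=224
after add $t2, $t2, 1: $t2=7+1=8
cmp $t2, 8  (cmp 8,8)
bne loop: not taken
after mul $t0, $t0, 16: $t0=10*16=160
halt.
Total executed instructions: 59.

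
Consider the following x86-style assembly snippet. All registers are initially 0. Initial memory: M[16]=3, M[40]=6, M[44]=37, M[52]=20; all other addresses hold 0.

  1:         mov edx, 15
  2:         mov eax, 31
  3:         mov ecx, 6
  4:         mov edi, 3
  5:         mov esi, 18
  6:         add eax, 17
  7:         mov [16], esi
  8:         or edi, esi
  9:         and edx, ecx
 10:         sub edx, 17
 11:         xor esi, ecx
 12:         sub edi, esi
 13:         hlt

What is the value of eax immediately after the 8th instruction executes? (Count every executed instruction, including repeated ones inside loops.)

48

after mov edx, 15: edx=15
after mov eax, 31: eax=31
after mov ecx, 6: ecx=6
after mov edi, 3: edi=3
after mov esi, 18: esi=18
after add eax, 17: eax=31+17=48
mov [16], esi → M[16]=18
after or edi, esi: edi=3|18=19
After step 8: eax = 48.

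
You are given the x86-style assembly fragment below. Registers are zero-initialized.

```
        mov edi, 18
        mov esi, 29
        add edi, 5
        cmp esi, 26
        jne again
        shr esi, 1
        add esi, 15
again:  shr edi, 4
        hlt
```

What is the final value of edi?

1

edi=18
esi=29
edi=18+5=23
cmp esi, 26  (cmp 29,26)
jne again: taken
edi=23>>4=1
halt.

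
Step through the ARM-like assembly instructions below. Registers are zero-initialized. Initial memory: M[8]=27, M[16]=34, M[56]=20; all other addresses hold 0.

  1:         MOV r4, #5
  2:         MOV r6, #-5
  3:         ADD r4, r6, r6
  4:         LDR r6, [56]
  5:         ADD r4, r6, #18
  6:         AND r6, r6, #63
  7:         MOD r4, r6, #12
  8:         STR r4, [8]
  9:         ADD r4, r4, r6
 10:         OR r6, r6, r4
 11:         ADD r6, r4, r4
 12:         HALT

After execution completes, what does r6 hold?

56

MOV r4, #5 → r4=5
MOV r6, #-5 → r6=-5
ADD r4, r6, r6 → r4=(-5)+(-5)=-10
LDR r6, [56] → r6=M[56]=20
ADD r4, r6, #18 → r4=20+18=38
AND r6, r6, #63 → r6=20&63=20
MOD r4, r6, #12 → r4=20%12=8
STR r4, [8] → M[8]=8
ADD r4, r4, r6 → r4=8+20=28
OR r6, r6, r4 → r6=20|28=28
ADD r6, r4, r4 → r6=28+28=56
halt.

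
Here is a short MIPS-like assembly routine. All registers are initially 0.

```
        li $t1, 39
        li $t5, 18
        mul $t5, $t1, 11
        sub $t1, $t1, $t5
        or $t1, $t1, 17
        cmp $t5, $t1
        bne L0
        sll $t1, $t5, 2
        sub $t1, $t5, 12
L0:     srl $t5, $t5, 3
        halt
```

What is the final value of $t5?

53

li $t1, 39 → $t1=39
li $t5, 18 → $t5=18
mul $t5, $t1, 11 → $t5=39*11=429
sub $t1, $t1, $t5 → $t1=39-429=-390
or $t1, $t1, 17 → $t1=(-390)|17=-389
cmp $t5, $t1  (cmp 429,-389)
bne L0: taken
srl $t5, $t5, 3 → $t5=429>>3=53
halt.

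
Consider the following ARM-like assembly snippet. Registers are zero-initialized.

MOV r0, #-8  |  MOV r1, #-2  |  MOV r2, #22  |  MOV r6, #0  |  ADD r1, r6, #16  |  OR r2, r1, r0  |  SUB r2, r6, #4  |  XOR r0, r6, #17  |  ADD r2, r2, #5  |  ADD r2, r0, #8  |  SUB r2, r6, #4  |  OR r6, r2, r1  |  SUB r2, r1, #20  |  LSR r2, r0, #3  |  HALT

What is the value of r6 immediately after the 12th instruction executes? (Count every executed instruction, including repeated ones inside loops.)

after MOV r0, #-8: r0=-8
after MOV r1, #-2: r1=-2
after MOV r2, #22: r2=22
after MOV r6, #0: r6=0
after ADD r1, r6, #16: r1=0+16=16
after OR r2, r1, r0: r2=16|(-8)=-8
after SUB r2, r6, #4: r2=0-4=-4
after XOR r0, r6, #17: r0=0^17=17
after ADD r2, r2, #5: r2=(-4)+5=1
after ADD r2, r0, #8: r2=17+8=25
after SUB r2, r6, #4: r2=0-4=-4
after OR r6, r2, r1: r6=(-4)|16=-4
After step 12: r6 = -4.

-4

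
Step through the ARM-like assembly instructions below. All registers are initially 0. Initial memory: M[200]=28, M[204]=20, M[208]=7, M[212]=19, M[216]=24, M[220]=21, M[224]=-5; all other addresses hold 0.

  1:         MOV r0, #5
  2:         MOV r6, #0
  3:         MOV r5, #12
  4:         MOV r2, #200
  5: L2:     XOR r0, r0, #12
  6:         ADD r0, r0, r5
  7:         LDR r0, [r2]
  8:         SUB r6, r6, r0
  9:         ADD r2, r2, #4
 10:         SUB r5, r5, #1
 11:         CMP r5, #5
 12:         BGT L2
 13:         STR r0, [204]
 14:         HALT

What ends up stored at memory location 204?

-5

after MOV r0, #5: r0=5
after MOV r6, #0: r6=0
after MOV r5, #12: r5=12
after MOV r2, #200: r2=200
after XOR r0, r0, #12: r0=5^12=9
after ADD r0, r0, r5: r0=9+12=21
after LDR r0, [r2]: r0=M[200]=28
after SUB r6, r6, r0: r6=0-28=-28
after ADD r2, r2, #4: r2=200+4=204
after SUB r5, r5, #1: r5=12-1=11
CMP r5, #5  (cmp 11,5)
BGT L2: taken
after XOR r0, r0, #12: r0=28^12=16
after ADD r0, r0, r5: r0=16+11=27
after LDR r0, [r2]: r0=M[204]=20
after SUB r6, r6, r0: r6=(-28)-20=-48
after ADD r2, r2, #4: r2=204+4=208
after SUB r5, r5, #1: r5=11-1=10
CMP r5, #5  (cmp 10,5)
BGT L2: taken
after XOR r0, r0, #12: r0=20^12=24
after ADD r0, r0, r5: r0=24+10=34
after LDR r0, [r2]: r0=M[208]=7
after SUB r6, r6, r0: r6=(-48)-7=-55
after ADD r2, r2, #4: r2=208+4=212
after SUB r5, r5, #1: r5=10-1=9
CMP r5, #5  (cmp 9,5)
BGT L2: taken
after XOR r0, r0, #12: r0=7^12=11
after ADD r0, r0, r5: r0=11+9=20
after LDR r0, [r2]: r0=M[212]=19
after SUB r6, r6, r0: r6=(-55)-19=-74
after ADD r2, r2, #4: r2=212+4=216
after SUB r5, r5, #1: r5=9-1=8
CMP r5, #5  (cmp 8,5)
BGT L2: taken
after XOR r0, r0, #12: r0=19^12=31
after ADD r0, r0, r5: r0=31+8=39
after LDR r0, [r2]: r0=M[216]=24
after SUB r6, r6, r0: r6=(-74)-24=-98
after ADD r2, r2, #4: r2=216+4=220
after SUB r5, r5, #1: r5=8-1=7
CMP r5, #5  (cmp 7,5)
BGT L2: taken
after XOR r0, r0, #12: r0=24^12=20
after ADD r0, r0, r5: r0=20+7=27
after LDR r0, [r2]: r0=M[220]=21
after SUB r6, r6, r0: r6=(-98)-21=-119
after ADD r2, r2, #4: r2=220+4=224
after SUB r5, r5, #1: r5=7-1=6
CMP r5, #5  (cmp 6,5)
BGT L2: taken
after XOR r0, r0, #12: r0=21^12=25
after ADD r0, r0, r5: r0=25+6=31
after LDR r0, [r2]: r0=M[224]=-5
after SUB r6, r6, r0: r6=(-119)-(-5)=-114
after ADD r2, r2, #4: r2=224+4=228
after SUB r5, r5, #1: r5=6-1=5
CMP r5, #5  (cmp 5,5)
BGT L2: not taken
STR r0, [204] → M[204]=-5
halt.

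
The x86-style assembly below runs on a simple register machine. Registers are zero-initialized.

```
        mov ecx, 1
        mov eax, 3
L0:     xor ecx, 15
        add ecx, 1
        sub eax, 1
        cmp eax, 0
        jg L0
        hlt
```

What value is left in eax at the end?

0

ecx=1
eax=3
ecx=1^15=14
ecx=14+1=15
eax=3-1=2
cmp eax, 0  (cmp 2,0)
jg L0: taken
ecx=15^15=0
ecx=0+1=1
eax=2-1=1
cmp eax, 0  (cmp 1,0)
jg L0: taken
ecx=1^15=14
ecx=14+1=15
eax=1-1=0
cmp eax, 0  (cmp 0,0)
jg L0: not taken
halt.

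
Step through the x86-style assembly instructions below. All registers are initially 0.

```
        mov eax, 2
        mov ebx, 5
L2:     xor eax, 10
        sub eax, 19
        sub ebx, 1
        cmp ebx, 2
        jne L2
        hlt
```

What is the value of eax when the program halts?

eax=2
ebx=5
eax=2^10=8
eax=8-19=-11
ebx=5-1=4
cmp ebx, 2  (cmp 4,2)
jne L2: taken
eax=(-11)^10=-1
eax=(-1)-19=-20
ebx=4-1=3
cmp ebx, 2  (cmp 3,2)
jne L2: taken
eax=(-20)^10=-26
eax=(-26)-19=-45
ebx=3-1=2
cmp ebx, 2  (cmp 2,2)
jne L2: not taken
halt.

-45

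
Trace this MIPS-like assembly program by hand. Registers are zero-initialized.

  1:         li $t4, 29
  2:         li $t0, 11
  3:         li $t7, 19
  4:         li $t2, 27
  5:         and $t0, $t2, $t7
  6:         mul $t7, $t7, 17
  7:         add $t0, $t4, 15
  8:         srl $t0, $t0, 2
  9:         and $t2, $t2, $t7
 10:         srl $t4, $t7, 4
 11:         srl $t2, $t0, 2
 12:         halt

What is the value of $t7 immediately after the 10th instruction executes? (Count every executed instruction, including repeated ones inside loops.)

li $t4, 29 → $t4=29
li $t0, 11 → $t0=11
li $t7, 19 → $t7=19
li $t2, 27 → $t2=27
and $t0, $t2, $t7 → $t0=27&19=19
mul $t7, $t7, 17 → $t7=19*17=323
add $t0, $t4, 15 → $t0=29+15=44
srl $t0, $t0, 2 → $t0=44>>2=11
and $t2, $t2, $t7 → $t2=27&323=3
srl $t4, $t7, 4 → $t4=323>>4=20
After step 10: $t7 = 323.

323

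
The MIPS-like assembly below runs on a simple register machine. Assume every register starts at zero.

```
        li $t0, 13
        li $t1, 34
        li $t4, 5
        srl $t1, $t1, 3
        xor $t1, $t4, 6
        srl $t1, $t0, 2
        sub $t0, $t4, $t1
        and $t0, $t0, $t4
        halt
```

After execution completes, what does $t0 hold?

$t0=13
$t1=34
$t4=5
$t1=34>>3=4
$t1=5^6=3
$t1=13>>2=3
$t0=5-3=2
$t0=2&5=0
halt.

0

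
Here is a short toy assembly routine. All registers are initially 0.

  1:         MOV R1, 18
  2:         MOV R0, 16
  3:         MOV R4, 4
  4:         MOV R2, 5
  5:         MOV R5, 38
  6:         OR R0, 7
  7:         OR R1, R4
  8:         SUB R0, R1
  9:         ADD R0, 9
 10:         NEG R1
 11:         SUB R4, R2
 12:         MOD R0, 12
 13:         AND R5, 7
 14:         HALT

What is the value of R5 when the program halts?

6

R1=18
R0=16
R4=4
R2=5
R5=38
R0=16|7=23
R1=18|4=22
R0=23-22=1
R0=1+9=10
R1=-(22)=-22
R4=4-5=-1
R0=10%12=10
R5=38&7=6
halt.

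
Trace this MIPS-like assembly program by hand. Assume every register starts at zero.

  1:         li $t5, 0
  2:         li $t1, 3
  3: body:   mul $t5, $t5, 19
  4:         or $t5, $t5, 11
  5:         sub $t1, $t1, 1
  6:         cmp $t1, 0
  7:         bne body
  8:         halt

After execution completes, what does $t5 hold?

after li $t5, 0: $t5=0
after li $t1, 3: $t1=3
after mul $t5, $t5, 19: $t5=0*19=0
after or $t5, $t5, 11: $t5=0|11=11
after sub $t1, $t1, 1: $t1=3-1=2
cmp $t1, 0  (cmp 2,0)
bne body: taken
after mul $t5, $t5, 19: $t5=11*19=209
after or $t5, $t5, 11: $t5=209|11=219
after sub $t1, $t1, 1: $t1=2-1=1
cmp $t1, 0  (cmp 1,0)
bne body: taken
after mul $t5, $t5, 19: $t5=219*19=4161
after or $t5, $t5, 11: $t5=4161|11=4171
after sub $t1, $t1, 1: $t1=1-1=0
cmp $t1, 0  (cmp 0,0)
bne body: not taken
halt.

4171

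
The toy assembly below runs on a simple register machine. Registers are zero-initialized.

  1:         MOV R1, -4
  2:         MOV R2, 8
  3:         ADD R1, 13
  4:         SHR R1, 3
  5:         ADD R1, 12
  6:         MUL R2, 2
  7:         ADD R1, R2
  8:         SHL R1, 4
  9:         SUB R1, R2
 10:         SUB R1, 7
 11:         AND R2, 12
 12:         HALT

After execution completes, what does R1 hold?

R1=-4
R2=8
R1=(-4)+13=9
R1=9>>3=1
R1=1+12=13
R2=8*2=16
R1=13+16=29
R1=29<<4=464
R1=464-16=448
R1=448-7=441
R2=16&12=0
halt.

441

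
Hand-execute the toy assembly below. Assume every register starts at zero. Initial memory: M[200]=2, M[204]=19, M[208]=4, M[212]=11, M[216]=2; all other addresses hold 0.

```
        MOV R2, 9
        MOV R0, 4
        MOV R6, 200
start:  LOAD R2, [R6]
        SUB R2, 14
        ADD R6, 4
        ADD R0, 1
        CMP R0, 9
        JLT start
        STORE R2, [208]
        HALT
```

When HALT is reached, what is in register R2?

-12

MOV R2, 9 → R2=9
MOV R0, 4 → R0=4
MOV R6, 200 → R6=200
LOAD R2, [R6] → R2=M[200]=2
SUB R2, 14 → R2=2-14=-12
ADD R6, 4 → R6=200+4=204
ADD R0, 1 → R0=4+1=5
CMP R0, 9  (cmp 5,9)
JLT start: taken
LOAD R2, [R6] → R2=M[204]=19
SUB R2, 14 → R2=19-14=5
ADD R6, 4 → R6=204+4=208
ADD R0, 1 → R0=5+1=6
CMP R0, 9  (cmp 6,9)
JLT start: taken
LOAD R2, [R6] → R2=M[208]=4
SUB R2, 14 → R2=4-14=-10
ADD R6, 4 → R6=208+4=212
ADD R0, 1 → R0=6+1=7
CMP R0, 9  (cmp 7,9)
JLT start: taken
LOAD R2, [R6] → R2=M[212]=11
SUB R2, 14 → R2=11-14=-3
ADD R6, 4 → R6=212+4=216
ADD R0, 1 → R0=7+1=8
CMP R0, 9  (cmp 8,9)
JLT start: taken
LOAD R2, [R6] → R2=M[216]=2
SUB R2, 14 → R2=2-14=-12
ADD R6, 4 → R6=216+4=220
ADD R0, 1 → R0=8+1=9
CMP R0, 9  (cmp 9,9)
JLT start: not taken
STORE R2, [208] → M[208]=-12
halt.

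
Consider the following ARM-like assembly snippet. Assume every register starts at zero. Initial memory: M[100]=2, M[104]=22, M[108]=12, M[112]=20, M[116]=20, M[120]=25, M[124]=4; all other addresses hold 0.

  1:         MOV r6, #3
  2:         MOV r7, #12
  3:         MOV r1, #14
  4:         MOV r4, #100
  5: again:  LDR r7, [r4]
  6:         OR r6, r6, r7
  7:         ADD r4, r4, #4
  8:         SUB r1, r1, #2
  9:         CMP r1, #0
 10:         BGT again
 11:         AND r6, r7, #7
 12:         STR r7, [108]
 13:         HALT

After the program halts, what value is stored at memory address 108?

r6=3
r7=12
r1=14
r4=100
r7=M[100]=2
r6=3|2=3
r4=100+4=104
r1=14-2=12
CMP r1, #0  (cmp 12,0)
BGT again: taken
r7=M[104]=22
r6=3|22=23
r4=104+4=108
r1=12-2=10
CMP r1, #0  (cmp 10,0)
BGT again: taken
r7=M[108]=12
r6=23|12=31
r4=108+4=112
r1=10-2=8
CMP r1, #0  (cmp 8,0)
BGT again: taken
r7=M[112]=20
r6=31|20=31
r4=112+4=116
r1=8-2=6
CMP r1, #0  (cmp 6,0)
BGT again: taken
r7=M[116]=20
r6=31|20=31
r4=116+4=120
r1=6-2=4
CMP r1, #0  (cmp 4,0)
BGT again: taken
r7=M[120]=25
r6=31|25=31
r4=120+4=124
r1=4-2=2
CMP r1, #0  (cmp 2,0)
BGT again: taken
r7=M[124]=4
r6=31|4=31
r4=124+4=128
r1=2-2=0
CMP r1, #0  (cmp 0,0)
BGT again: not taken
r6=4&7=4
STR r7, [108] → M[108]=4
halt.

4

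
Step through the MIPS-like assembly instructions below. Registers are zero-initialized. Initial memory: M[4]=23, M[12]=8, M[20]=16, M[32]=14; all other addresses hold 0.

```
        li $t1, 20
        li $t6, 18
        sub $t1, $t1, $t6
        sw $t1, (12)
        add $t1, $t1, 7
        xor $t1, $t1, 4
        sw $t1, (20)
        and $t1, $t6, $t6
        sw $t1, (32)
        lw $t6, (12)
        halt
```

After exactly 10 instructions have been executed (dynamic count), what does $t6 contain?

after li $t1, 20: $t1=20
after li $t6, 18: $t6=18
after sub $t1, $t1, $t6: $t1=20-18=2
sw $t1, (12) → M[12]=2
after add $t1, $t1, 7: $t1=2+7=9
after xor $t1, $t1, 4: $t1=9^4=13
sw $t1, (20) → M[20]=13
after and $t1, $t6, $t6: $t1=18&18=18
sw $t1, (32) → M[32]=18
after lw $t6, (12): $t6=M[12]=2
After step 10: $t6 = 2.

2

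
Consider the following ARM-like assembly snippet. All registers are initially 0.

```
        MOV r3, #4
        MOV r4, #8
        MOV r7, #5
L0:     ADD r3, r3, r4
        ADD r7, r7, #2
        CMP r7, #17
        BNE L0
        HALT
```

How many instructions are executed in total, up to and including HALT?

28

after MOV r3, #4: r3=4
after MOV r4, #8: r4=8
after MOV r7, #5: r7=5
after ADD r3, r3, r4: r3=4+8=12
after ADD r7, r7, #2: r7=5+2=7
CMP r7, #17  (cmp 7,17)
BNE L0: taken
after ADD r3, r3, r4: r3=12+8=20
after ADD r7, r7, #2: r7=7+2=9
CMP r7, #17  (cmp 9,17)
BNE L0: taken
after ADD r3, r3, r4: r3=20+8=28
after ADD r7, r7, #2: r7=9+2=11
CMP r7, #17  (cmp 11,17)
BNE L0: taken
after ADD r3, r3, r4: r3=28+8=36
after ADD r7, r7, #2: r7=11+2=13
CMP r7, #17  (cmp 13,17)
BNE L0: taken
after ADD r3, r3, r4: r3=36+8=44
after ADD r7, r7, #2: r7=13+2=15
CMP r7, #17  (cmp 15,17)
BNE L0: taken
after ADD r3, r3, r4: r3=44+8=52
after ADD r7, r7, #2: r7=15+2=17
CMP r7, #17  (cmp 17,17)
BNE L0: not taken
halt.
Total executed instructions: 28.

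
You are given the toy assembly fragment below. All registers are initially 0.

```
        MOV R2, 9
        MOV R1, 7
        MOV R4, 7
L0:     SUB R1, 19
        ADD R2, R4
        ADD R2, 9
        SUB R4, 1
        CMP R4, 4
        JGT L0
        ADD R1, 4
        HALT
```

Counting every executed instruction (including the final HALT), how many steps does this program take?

R2=9
R1=7
R4=7
R1=7-19=-12
R2=9+7=16
R2=16+9=25
R4=7-1=6
CMP R4, 4  (cmp 6,4)
JGT L0: taken
R1=(-12)-19=-31
R2=25+6=31
R2=31+9=40
R4=6-1=5
CMP R4, 4  (cmp 5,4)
JGT L0: taken
R1=(-31)-19=-50
R2=40+5=45
R2=45+9=54
R4=5-1=4
CMP R4, 4  (cmp 4,4)
JGT L0: not taken
R1=(-50)+4=-46
halt.
Total executed instructions: 23.

23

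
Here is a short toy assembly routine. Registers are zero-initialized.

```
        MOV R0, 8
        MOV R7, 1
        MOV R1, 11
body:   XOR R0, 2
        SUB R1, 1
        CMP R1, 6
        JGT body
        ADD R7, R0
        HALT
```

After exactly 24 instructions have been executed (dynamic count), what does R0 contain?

10

R0=8
R7=1
R1=11
R0=8^2=10
R1=11-1=10
CMP R1, 6  (cmp 10,6)
JGT body: taken
R0=10^2=8
R1=10-1=9
CMP R1, 6  (cmp 9,6)
JGT body: taken
R0=8^2=10
R1=9-1=8
CMP R1, 6  (cmp 8,6)
JGT body: taken
R0=10^2=8
R1=8-1=7
CMP R1, 6  (cmp 7,6)
JGT body: taken
R0=8^2=10
R1=7-1=6
CMP R1, 6  (cmp 6,6)
JGT body: not taken
R7=1+10=11
After step 24: R0 = 10.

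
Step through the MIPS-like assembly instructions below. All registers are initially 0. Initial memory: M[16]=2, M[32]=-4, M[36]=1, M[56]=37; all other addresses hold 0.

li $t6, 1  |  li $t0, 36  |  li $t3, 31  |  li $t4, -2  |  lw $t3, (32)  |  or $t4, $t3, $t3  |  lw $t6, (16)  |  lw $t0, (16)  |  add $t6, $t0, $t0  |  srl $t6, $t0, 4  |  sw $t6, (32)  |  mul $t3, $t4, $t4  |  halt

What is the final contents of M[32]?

0

after li $t6, 1: $t6=1
after li $t0, 36: $t0=36
after li $t3, 31: $t3=31
after li $t4, -2: $t4=-2
after lw $t3, (32): $t3=M[32]=-4
after or $t4, $t3, $t3: $t4=(-4)|(-4)=-4
after lw $t6, (16): $t6=M[16]=2
after lw $t0, (16): $t0=M[16]=2
after add $t6, $t0, $t0: $t6=2+2=4
after srl $t6, $t0, 4: $t6=2>>4=0
sw $t6, (32) → M[32]=0
after mul $t3, $t4, $t4: $t3=(-4)*(-4)=16
halt.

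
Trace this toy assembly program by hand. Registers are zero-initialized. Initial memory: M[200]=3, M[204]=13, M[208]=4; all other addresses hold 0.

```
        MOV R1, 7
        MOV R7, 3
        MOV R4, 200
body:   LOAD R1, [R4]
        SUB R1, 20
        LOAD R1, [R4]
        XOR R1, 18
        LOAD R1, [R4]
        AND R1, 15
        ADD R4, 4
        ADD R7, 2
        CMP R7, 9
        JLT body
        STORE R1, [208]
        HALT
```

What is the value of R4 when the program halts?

MOV R1, 7 → R1=7
MOV R7, 3 → R7=3
MOV R4, 200 → R4=200
LOAD R1, [R4] → R1=M[200]=3
SUB R1, 20 → R1=3-20=-17
LOAD R1, [R4] → R1=M[200]=3
XOR R1, 18 → R1=3^18=17
LOAD R1, [R4] → R1=M[200]=3
AND R1, 15 → R1=3&15=3
ADD R4, 4 → R4=200+4=204
ADD R7, 2 → R7=3+2=5
CMP R7, 9  (cmp 5,9)
JLT body: taken
LOAD R1, [R4] → R1=M[204]=13
SUB R1, 20 → R1=13-20=-7
LOAD R1, [R4] → R1=M[204]=13
XOR R1, 18 → R1=13^18=31
LOAD R1, [R4] → R1=M[204]=13
AND R1, 15 → R1=13&15=13
ADD R4, 4 → R4=204+4=208
ADD R7, 2 → R7=5+2=7
CMP R7, 9  (cmp 7,9)
JLT body: taken
LOAD R1, [R4] → R1=M[208]=4
SUB R1, 20 → R1=4-20=-16
LOAD R1, [R4] → R1=M[208]=4
XOR R1, 18 → R1=4^18=22
LOAD R1, [R4] → R1=M[208]=4
AND R1, 15 → R1=4&15=4
ADD R4, 4 → R4=208+4=212
ADD R7, 2 → R7=7+2=9
CMP R7, 9  (cmp 9,9)
JLT body: not taken
STORE R1, [208] → M[208]=4
halt.

212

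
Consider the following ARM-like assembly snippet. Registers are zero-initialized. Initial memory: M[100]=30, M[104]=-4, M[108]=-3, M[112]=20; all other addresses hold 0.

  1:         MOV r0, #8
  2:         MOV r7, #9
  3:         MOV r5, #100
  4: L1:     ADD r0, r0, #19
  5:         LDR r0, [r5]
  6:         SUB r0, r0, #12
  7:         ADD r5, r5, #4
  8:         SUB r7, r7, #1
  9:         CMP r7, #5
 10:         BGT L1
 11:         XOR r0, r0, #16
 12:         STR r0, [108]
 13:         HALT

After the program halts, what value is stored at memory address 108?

24

after MOV r0, #8: r0=8
after MOV r7, #9: r7=9
after MOV r5, #100: r5=100
after ADD r0, r0, #19: r0=8+19=27
after LDR r0, [r5]: r0=M[100]=30
after SUB r0, r0, #12: r0=30-12=18
after ADD r5, r5, #4: r5=100+4=104
after SUB r7, r7, #1: r7=9-1=8
CMP r7, #5  (cmp 8,5)
BGT L1: taken
after ADD r0, r0, #19: r0=18+19=37
after LDR r0, [r5]: r0=M[104]=-4
after SUB r0, r0, #12: r0=(-4)-12=-16
after ADD r5, r5, #4: r5=104+4=108
after SUB r7, r7, #1: r7=8-1=7
CMP r7, #5  (cmp 7,5)
BGT L1: taken
after ADD r0, r0, #19: r0=(-16)+19=3
after LDR r0, [r5]: r0=M[108]=-3
after SUB r0, r0, #12: r0=(-3)-12=-15
after ADD r5, r5, #4: r5=108+4=112
after SUB r7, r7, #1: r7=7-1=6
CMP r7, #5  (cmp 6,5)
BGT L1: taken
after ADD r0, r0, #19: r0=(-15)+19=4
after LDR r0, [r5]: r0=M[112]=20
after SUB r0, r0, #12: r0=20-12=8
after ADD r5, r5, #4: r5=112+4=116
after SUB r7, r7, #1: r7=6-1=5
CMP r7, #5  (cmp 5,5)
BGT L1: not taken
after XOR r0, r0, #16: r0=8^16=24
STR r0, [108] → M[108]=24
halt.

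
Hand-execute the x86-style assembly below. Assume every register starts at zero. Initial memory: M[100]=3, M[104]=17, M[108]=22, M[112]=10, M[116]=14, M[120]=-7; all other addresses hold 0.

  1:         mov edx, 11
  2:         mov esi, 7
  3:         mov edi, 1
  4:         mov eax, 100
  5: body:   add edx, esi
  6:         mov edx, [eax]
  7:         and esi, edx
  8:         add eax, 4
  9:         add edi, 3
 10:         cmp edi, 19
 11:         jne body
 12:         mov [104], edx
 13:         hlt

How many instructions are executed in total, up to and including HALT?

48

mov edx, 11 → edx=11
mov esi, 7 → esi=7
mov edi, 1 → edi=1
mov eax, 100 → eax=100
add edx, esi → edx=11+7=18
mov edx, [eax] → edx=M[100]=3
and esi, edx → esi=7&3=3
add eax, 4 → eax=100+4=104
add edi, 3 → edi=1+3=4
cmp edi, 19  (cmp 4,19)
jne body: taken
add edx, esi → edx=3+3=6
mov edx, [eax] → edx=M[104]=17
and esi, edx → esi=3&17=1
add eax, 4 → eax=104+4=108
add edi, 3 → edi=4+3=7
cmp edi, 19  (cmp 7,19)
jne body: taken
add edx, esi → edx=17+1=18
mov edx, [eax] → edx=M[108]=22
and esi, edx → esi=1&22=0
add eax, 4 → eax=108+4=112
add edi, 3 → edi=7+3=10
cmp edi, 19  (cmp 10,19)
jne body: taken
add edx, esi → edx=22+0=22
mov edx, [eax] → edx=M[112]=10
and esi, edx → esi=0&10=0
add eax, 4 → eax=112+4=116
add edi, 3 → edi=10+3=13
cmp edi, 19  (cmp 13,19)
jne body: taken
add edx, esi → edx=10+0=10
mov edx, [eax] → edx=M[116]=14
and esi, edx → esi=0&14=0
add eax, 4 → eax=116+4=120
add edi, 3 → edi=13+3=16
cmp edi, 19  (cmp 16,19)
jne body: taken
add edx, esi → edx=14+0=14
mov edx, [eax] → edx=M[120]=-7
and esi, edx → esi=0&(-7)=0
add eax, 4 → eax=120+4=124
add edi, 3 → edi=16+3=19
cmp edi, 19  (cmp 19,19)
jne body: not taken
mov [104], edx → M[104]=-7
halt.
Total executed instructions: 48.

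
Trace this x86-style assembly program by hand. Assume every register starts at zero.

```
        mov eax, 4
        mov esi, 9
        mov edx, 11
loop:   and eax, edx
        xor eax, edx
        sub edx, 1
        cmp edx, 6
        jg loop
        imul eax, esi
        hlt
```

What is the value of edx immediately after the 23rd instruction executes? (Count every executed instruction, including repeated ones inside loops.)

after mov eax, 4: eax=4
after mov esi, 9: esi=9
after mov edx, 11: edx=11
after and eax, edx: eax=4&11=0
after xor eax, edx: eax=0^11=11
after sub edx, 1: edx=11-1=10
cmp edx, 6  (cmp 10,6)
jg loop: taken
after and eax, edx: eax=11&10=10
after xor eax, edx: eax=10^10=0
after sub edx, 1: edx=10-1=9
cmp edx, 6  (cmp 9,6)
jg loop: taken
after and eax, edx: eax=0&9=0
after xor eax, edx: eax=0^9=9
after sub edx, 1: edx=9-1=8
cmp edx, 6  (cmp 8,6)
jg loop: taken
after and eax, edx: eax=9&8=8
after xor eax, edx: eax=8^8=0
after sub edx, 1: edx=8-1=7
cmp edx, 6  (cmp 7,6)
jg loop: taken
After step 23: edx = 7.

7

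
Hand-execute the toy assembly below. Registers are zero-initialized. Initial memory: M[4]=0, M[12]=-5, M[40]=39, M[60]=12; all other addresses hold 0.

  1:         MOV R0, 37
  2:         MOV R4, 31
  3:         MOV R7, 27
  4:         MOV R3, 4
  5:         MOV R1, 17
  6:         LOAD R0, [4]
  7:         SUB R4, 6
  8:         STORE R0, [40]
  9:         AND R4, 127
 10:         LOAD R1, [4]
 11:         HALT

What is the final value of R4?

R0=37
R4=31
R7=27
R3=4
R1=17
R0=M[4]=0
R4=31-6=25
STORE R0, [40] → M[40]=0
R4=25&127=25
R1=M[4]=0
halt.

25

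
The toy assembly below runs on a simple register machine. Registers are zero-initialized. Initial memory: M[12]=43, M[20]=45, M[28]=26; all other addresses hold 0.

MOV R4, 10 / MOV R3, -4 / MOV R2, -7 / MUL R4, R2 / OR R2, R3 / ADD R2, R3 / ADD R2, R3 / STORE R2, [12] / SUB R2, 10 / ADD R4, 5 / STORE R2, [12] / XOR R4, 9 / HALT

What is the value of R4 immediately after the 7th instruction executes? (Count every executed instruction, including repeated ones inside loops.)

after MOV R4, 10: R4=10
after MOV R3, -4: R3=-4
after MOV R2, -7: R2=-7
after MUL R4, R2: R4=10*(-7)=-70
after OR R2, R3: R2=(-7)|(-4)=-3
after ADD R2, R3: R2=(-3)+(-4)=-7
after ADD R2, R3: R2=(-7)+(-4)=-11
After step 7: R4 = -70.

-70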